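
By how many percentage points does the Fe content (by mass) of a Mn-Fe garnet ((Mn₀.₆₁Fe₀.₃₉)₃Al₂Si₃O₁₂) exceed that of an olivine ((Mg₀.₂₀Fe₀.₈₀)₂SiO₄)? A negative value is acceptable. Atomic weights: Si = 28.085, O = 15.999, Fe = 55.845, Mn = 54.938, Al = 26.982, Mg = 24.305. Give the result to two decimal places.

M((Mn₀.₆₁Fe₀.₃₉)₃Al₂Si₃O₁₂) = 496.082 g/mol, so wt% Fe = 65.339/496.082 × 100 = 13.17%.
M((Mg₀.₂₀Fe₀.₈₀)₂SiO₄) = 191.155 g/mol, so wt% Fe = 89.352/191.155 × 100 = 46.74%.
13.17 − 46.74 = -33.57 pp.

-33.57 percentage points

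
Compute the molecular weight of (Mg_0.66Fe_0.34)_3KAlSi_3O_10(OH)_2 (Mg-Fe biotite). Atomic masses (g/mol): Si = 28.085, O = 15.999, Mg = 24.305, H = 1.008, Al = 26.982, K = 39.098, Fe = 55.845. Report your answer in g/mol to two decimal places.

Mg: 1.98 × 24.305 = 48.1239
Fe: 1.02 × 55.845 = 56.9619
K: 1 × 39.098 = 39.0980
Al: 1 × 26.982 = 26.9820
Si: 3 × 28.085 = 84.2550
O: 12 × 15.999 = 191.9880
H: 2 × 1.008 = 2.0160
Summing the contributions gives the formula mass.

449.42 g/mol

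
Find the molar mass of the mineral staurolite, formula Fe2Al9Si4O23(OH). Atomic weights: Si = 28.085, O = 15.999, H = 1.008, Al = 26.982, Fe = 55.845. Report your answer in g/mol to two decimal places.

M = 2×55.845 + 9×26.982 + 4×28.085 + 24×15.999 + 1×1.008

851.85 g/mol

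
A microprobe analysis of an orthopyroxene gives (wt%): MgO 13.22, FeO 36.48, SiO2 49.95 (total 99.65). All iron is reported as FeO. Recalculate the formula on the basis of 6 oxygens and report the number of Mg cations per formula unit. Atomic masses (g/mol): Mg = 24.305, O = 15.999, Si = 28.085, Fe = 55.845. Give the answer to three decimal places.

0.788 Mg apfu

MgO: 13.22/40.304 = 0.32801 mol → 0.32801 mol Mg, 0.32801 mol O.
FeO: 36.48/71.844 = 0.50777 mol → 0.50777 mol Fe, 0.50777 mol O.
SiO2: 49.95/60.083 = 0.83135 mol → 0.83135 mol Si, 1.66270 mol O.
Total oxygen = 2.49848 mol. Normalization factor = 6/2.49848 = 2.40146.
Mg per 6 O = 0.32801 × 2.40146 = 0.788.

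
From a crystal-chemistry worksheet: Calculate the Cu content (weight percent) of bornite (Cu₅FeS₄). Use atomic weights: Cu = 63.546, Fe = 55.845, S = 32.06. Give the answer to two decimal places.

63.32 weight percent

M(Cu₅FeS₄) = 501.815 g/mol.
Cu contributes 5 × 63.546 = 317.730 g per mole.
317.730/501.815 = 0.6332 → 63.32%.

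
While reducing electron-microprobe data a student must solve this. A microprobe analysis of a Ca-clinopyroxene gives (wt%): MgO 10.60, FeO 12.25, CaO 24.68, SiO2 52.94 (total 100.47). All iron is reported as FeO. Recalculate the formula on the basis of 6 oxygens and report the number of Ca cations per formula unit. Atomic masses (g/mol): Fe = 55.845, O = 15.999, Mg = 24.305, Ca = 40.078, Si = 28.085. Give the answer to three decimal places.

MgO (M=40.304): mol = 0.26300; Mg = 0.26300, O = 0.26300.
FeO (M=71.844): mol = 0.17051; Fe = 0.17051, O = 0.17051.
CaO (M=56.077): mol = 0.44011; Ca = 0.44011, O = 0.44011.
SiO2 (M=60.083): mol = 0.88111; Si = 0.88111, O = 1.76222.
ΣO = 2.63584; factor = 6/ΣO = 2.27631.
Ca apfu = 0.44011 × 2.27631 = 1.002.

1.002 Ca apfu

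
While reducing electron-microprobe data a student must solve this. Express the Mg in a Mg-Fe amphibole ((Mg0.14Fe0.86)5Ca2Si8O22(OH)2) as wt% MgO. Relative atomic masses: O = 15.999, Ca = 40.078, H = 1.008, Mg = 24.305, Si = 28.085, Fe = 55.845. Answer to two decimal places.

Molar mass of (Mg0.14Fe0.86)5Ca2Si8O22(OH)2 = 0.70·24.305 + 4.30·55.845 + 2·40.078 + 8·28.085 + 24·15.999 + 2·1.008 = 947.975 g/mol.
Each formula unit contains 0.70 Mg, equivalent to 0.70/1 = 0.7000 mol MgO.
M(MgO) = 1×24.305 + 1×15.999 = 40.304 g/mol.
Mass of MgO per formula unit = 0.7000 × 40.304 = 28.213 g.
MgO wt% = 28.213 / 947.975 × 100 = 2.98%.

2.98 wt%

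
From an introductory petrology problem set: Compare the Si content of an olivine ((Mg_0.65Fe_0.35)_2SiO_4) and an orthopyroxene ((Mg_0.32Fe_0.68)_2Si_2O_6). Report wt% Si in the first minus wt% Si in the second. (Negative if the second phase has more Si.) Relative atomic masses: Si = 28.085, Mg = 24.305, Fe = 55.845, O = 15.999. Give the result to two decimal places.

-5.80 percentage points

Si in (Mg_0.65Fe_0.35)_2SiO_4: molar mass 162.769 g/mol; 1×28.085 = 28.085 g → 17.25 wt%.
Si in (Mg_0.32Fe_0.68)_2Si_2O_6: molar mass 243.668 g/mol; 2×28.085 = 56.170 g → 23.05 wt%.
Difference = 17.25 − 23.05 = -5.80 percentage points.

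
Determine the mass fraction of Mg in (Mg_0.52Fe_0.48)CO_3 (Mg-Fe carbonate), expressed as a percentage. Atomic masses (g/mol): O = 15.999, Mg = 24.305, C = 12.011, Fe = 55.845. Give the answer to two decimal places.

M((Mg_0.52Fe_0.48)CO_3) = 99.452 g/mol.
Mg contributes 0.52 × 24.305 = 12.639 g per mole.
12.639/99.452 = 0.1271 → 12.71%.

12.71 mass %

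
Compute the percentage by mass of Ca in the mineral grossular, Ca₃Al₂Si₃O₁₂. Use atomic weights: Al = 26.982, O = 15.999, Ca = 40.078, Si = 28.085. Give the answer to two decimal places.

26.69 weight percent

Molar mass of Ca₃Al₂Si₃O₁₂: 3*40.078 + 2*26.982 + 3*28.085 + 12*15.999 = 450.441 g/mol.
Mass of Ca per formula unit: 3 × 40.078 = 120.234 g.
Weight fraction Ca = 120.234 / 450.441 = 0.2669.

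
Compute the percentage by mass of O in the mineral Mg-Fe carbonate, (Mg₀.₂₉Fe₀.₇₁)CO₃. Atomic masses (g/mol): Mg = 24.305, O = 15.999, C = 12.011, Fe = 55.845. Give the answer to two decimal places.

M((Mg₀.₂₉Fe₀.₇₁)CO₃) = 106.706 g/mol.
O contributes 3 × 15.999 = 47.997 g per mole.
47.997/106.706 = 0.4498 → 44.98%.

44.98 mass %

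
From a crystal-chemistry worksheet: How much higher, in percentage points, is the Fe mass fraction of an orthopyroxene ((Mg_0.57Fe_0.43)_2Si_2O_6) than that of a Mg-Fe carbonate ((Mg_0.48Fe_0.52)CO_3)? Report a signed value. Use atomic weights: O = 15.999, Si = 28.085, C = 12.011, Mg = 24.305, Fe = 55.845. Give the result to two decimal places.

M((Mg_0.57Fe_0.43)_2Si_2O_6) = 227.898 g/mol, so wt% Fe = 48.027/227.898 × 100 = 21.07%.
M((Mg_0.48Fe_0.52)CO_3) = 100.714 g/mol, so wt% Fe = 29.039/100.714 × 100 = 28.83%.
21.07 − 28.83 = -7.76 pp.

-7.76 percentage points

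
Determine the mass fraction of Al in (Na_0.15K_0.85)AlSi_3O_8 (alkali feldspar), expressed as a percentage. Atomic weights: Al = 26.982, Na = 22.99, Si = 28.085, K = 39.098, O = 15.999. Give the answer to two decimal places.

9.78 wt%

M((Na_0.15K_0.85)AlSi_3O_8) = 275.911 g/mol.
Al contributes 1 × 26.982 = 26.982 g per mole.
26.982/275.911 = 0.0978 → 9.78%.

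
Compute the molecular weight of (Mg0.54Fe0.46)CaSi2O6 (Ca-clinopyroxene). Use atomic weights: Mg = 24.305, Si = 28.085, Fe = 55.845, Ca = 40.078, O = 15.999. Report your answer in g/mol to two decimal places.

231.06 g/mol

The formula mass is the sum 0.54(24.305) + 0.46(55.845) + 1(40.078) + 2(28.085) + 6(15.999).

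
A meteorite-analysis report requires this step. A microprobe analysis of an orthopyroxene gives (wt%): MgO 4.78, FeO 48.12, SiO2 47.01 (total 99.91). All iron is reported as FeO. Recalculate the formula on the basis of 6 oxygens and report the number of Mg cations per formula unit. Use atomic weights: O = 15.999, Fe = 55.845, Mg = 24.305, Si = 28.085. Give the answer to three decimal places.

MgO: 4.78/40.304 = 0.11860 mol → 0.11860 mol Mg, 0.11860 mol O.
FeO: 48.12/71.844 = 0.66978 mol → 0.66978 mol Fe, 0.66978 mol O.
SiO2: 47.01/60.083 = 0.78242 mol → 0.78242 mol Si, 1.56484 mol O.
Total oxygen = 2.35322 mol. Normalization factor = 6/2.35322 = 2.54970.
Mg per 6 O = 0.11860 × 2.54970 = 0.302.

0.302 Mg apfu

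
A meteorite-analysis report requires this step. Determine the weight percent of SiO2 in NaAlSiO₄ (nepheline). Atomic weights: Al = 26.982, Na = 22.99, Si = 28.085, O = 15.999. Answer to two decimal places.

42.30 wt%

Formula mass = 142.053 g/mol.
1 Si → 1.0000 mol SiO2 per formula unit; M(SiO2) = 60.083, so SiO2 mass = 60.083 g.
60.083/142.053 × 100 = 42.30 wt%.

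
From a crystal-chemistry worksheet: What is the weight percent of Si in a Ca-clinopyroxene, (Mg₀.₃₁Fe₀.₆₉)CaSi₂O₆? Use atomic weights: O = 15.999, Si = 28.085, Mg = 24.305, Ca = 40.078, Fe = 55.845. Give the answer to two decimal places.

M((Mg₀.₃₁Fe₀.₆₉)CaSi₂O₆) = 238.310 g/mol.
Si contributes 2 × 28.085 = 56.170 g per mole.
56.170/238.310 = 0.2357 → 23.57%.

23.57 wt%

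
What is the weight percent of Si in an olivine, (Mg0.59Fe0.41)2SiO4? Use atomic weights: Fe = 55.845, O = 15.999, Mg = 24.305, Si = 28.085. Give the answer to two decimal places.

Formula mass = 1.18*24.305 + 0.82*55.845 + 1*28.085 + 4*15.999 = 166.554 g/mol, of which 28.085 g is Si.
So Si makes up 28.085/166.554 = 0.1686 of the mass, i.e. 16.86%.

16.86 mass %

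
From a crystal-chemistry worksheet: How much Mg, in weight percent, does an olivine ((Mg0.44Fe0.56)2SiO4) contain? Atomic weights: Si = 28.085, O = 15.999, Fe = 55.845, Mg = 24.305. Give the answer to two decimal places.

M((Mg0.44Fe0.56)2SiO4) = 176.016 g/mol.
Mg contributes 0.88 × 24.305 = 21.388 g per mole.
21.388/176.016 = 0.1215 → 12.15%.

12.15 weight percent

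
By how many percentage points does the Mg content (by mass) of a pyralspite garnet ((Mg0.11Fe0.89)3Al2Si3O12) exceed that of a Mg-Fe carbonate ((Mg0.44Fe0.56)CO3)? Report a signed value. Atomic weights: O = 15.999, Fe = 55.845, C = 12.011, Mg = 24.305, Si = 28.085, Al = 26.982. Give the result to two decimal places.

Mg in (Mg0.11Fe0.89)3Al2Si3O12: molar mass 487.334 g/mol; 0.33×24.305 = 8.021 g → 1.65 wt%.
Mg in (Mg0.44Fe0.56)CO3: molar mass 101.975 g/mol; 0.44×24.305 = 10.694 g → 10.49 wt%.
Difference = 1.65 − 10.49 = -8.84 percentage points.

-8.84 percentage points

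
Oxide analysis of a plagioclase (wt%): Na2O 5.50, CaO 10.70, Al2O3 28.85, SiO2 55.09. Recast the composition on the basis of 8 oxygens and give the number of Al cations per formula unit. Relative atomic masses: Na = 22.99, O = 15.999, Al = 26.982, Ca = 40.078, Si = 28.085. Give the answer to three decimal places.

Na2O (M=61.979): mol = 0.08874; Na = 0.17748, O = 0.08874.
CaO (M=56.077): mol = 0.19081; Ca = 0.19081, O = 0.19081.
Al2O3 (M=101.961): mol = 0.28295; Al = 0.56590, O = 0.84885.
SiO2 (M=60.083): mol = 0.91690; Si = 0.91690, O = 1.83380.
ΣO = 2.96220; factor = 8/ΣO = 2.70070.
Al apfu = 0.56590 × 2.70070 = 1.528.

1.528 Al apfu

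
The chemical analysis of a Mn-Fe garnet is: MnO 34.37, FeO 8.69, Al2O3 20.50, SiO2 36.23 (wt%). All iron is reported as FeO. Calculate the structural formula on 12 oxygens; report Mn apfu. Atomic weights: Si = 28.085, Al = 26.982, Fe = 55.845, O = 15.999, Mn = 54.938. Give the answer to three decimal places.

2.408 Mn apfu

MnO (M=70.937): mol = 0.48451; Mn = 0.48451, O = 0.48451.
FeO (M=71.844): mol = 0.12096; Fe = 0.12096, O = 0.12096.
Al2O3 (M=101.961): mol = 0.20106; Al = 0.40212, O = 0.60318.
SiO2 (M=60.083): mol = 0.60300; Si = 0.60300, O = 1.20600.
ΣO = 2.41465; factor = 12/ΣO = 4.96966.
Mn apfu = 0.48451 × 4.96966 = 2.408.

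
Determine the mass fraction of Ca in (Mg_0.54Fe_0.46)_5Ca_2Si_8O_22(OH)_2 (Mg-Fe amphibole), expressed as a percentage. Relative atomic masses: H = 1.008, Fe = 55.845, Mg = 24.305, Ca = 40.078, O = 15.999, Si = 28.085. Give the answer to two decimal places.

Molar mass of (Mg_0.54Fe_0.46)_5Ca_2Si_8O_22(OH)_2: 2.70*24.305 + 2.30*55.845 + 2*40.078 + 8*28.085 + 24*15.999 + 2*1.008 = 884.895 g/mol.
Mass of Ca per formula unit: 2 × 40.078 = 80.156 g.
Weight fraction Ca = 80.156 / 884.895 = 0.0906.

9.06 mass %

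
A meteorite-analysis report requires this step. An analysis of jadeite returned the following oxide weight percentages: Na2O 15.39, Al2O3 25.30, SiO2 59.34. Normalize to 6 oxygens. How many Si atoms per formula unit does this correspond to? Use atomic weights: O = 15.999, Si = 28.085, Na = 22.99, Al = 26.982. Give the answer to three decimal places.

1.997 Si apfu

15.39 wt% Na2O ÷ 61.979 g/mol = 0.24831 mol, giving 0.49662 Na and 0.24831 O.
25.30 wt% Al2O3 ÷ 101.961 g/mol = 0.24813 mol, giving 0.49626 Al and 0.74439 O.
59.34 wt% SiO2 ÷ 60.083 g/mol = 0.98763 mol, giving 0.98763 Si and 1.97526 O.
Oxygen sums to 2.96796; scaling by 6/2.96796 = 2.02159 puts the formula on 6 O.
Si: 0.98763 × 2.02159 = 1.997 atoms per formula unit.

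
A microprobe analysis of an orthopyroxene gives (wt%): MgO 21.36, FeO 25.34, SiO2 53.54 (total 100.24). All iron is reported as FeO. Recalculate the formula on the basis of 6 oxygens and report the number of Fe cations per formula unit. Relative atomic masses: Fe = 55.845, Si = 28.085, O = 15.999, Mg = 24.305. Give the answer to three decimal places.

0.794 Fe apfu

MgO (M=40.304): mol = 0.52997; Mg = 0.52997, O = 0.52997.
FeO (M=71.844): mol = 0.35271; Fe = 0.35271, O = 0.35271.
SiO2 (M=60.083): mol = 0.89110; Si = 0.89110, O = 1.78220.
ΣO = 2.66488; factor = 6/ΣO = 2.25151.
Fe apfu = 0.35271 × 2.25151 = 0.794.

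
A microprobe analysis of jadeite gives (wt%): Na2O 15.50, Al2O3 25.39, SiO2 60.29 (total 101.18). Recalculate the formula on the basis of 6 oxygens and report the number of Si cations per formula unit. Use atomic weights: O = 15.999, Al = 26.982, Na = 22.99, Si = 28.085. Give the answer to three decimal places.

2.004 Si apfu

Na2O: 15.50/61.979 = 0.25008 mol → 0.50016 mol Na, 0.25008 mol O.
Al2O3: 25.39/101.961 = 0.24902 mol → 0.49804 mol Al, 0.74706 mol O.
SiO2: 60.29/60.083 = 1.00345 mol → 1.00345 mol Si, 2.00690 mol O.
Total oxygen = 3.00404 mol. Normalization factor = 6/3.00404 = 1.99731.
Si per 6 O = 1.00345 × 1.99731 = 2.004.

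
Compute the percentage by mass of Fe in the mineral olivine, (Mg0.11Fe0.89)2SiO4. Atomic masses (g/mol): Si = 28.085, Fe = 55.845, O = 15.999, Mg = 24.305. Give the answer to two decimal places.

50.50 weight percent

Molar mass of (Mg0.11Fe0.89)2SiO4: 0.22·24.305 + 1.78·55.845 + 1·28.085 + 4·15.999 = 196.832 g/mol.
Mass of Fe per formula unit: 1.78 × 55.845 = 99.404 g.
Weight fraction Fe = 99.404 / 196.832 = 0.5050.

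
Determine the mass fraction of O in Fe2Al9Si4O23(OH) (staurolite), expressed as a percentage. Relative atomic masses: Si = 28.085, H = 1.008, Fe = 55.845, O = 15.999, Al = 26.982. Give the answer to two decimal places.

45.08 wt%

Molar mass of Fe2Al9Si4O23(OH): 2*55.845 + 9*26.982 + 4*28.085 + 24*15.999 + 1*1.008 = 851.852 g/mol.
Mass of O per formula unit: 24 × 15.999 = 383.976 g.
Weight fraction O = 383.976 / 851.852 = 0.4508.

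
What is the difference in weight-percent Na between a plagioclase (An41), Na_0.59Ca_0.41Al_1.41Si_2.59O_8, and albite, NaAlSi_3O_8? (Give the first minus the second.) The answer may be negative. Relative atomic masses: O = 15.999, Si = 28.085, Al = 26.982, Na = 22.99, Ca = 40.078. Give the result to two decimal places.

-3.72 percentage points

Na in Na_0.59Ca_0.41Al_1.41Si_2.59O_8: molar mass 268.773 g/mol; 0.59×22.99 = 13.564 g → 5.05 wt%.
Na in NaAlSi_3O_8: molar mass 262.219 g/mol; 1×22.99 = 22.990 g → 8.77 wt%.
Difference = 5.05 − 8.77 = -3.72 percentage points.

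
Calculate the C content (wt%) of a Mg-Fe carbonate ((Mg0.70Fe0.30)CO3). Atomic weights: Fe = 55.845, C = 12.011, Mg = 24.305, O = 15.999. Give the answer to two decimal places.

M((Mg0.70Fe0.30)CO3) = 93.775 g/mol.
C contributes 1 × 12.011 = 12.011 g per mole.
12.011/93.775 = 0.1281 → 12.81%.

12.81 wt%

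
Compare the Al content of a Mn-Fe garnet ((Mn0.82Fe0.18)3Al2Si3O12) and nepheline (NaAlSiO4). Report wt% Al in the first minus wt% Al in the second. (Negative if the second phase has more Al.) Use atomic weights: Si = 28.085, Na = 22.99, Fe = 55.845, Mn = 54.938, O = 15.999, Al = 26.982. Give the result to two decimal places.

-8.10 percentage points

M((Mn0.82Fe0.18)3Al2Si3O12) = 495.511 g/mol, so wt% Al = 53.964/495.511 × 100 = 10.89%.
M(NaAlSiO4) = 142.053 g/mol, so wt% Al = 26.982/142.053 × 100 = 18.99%.
10.89 − 18.99 = -8.10 pp.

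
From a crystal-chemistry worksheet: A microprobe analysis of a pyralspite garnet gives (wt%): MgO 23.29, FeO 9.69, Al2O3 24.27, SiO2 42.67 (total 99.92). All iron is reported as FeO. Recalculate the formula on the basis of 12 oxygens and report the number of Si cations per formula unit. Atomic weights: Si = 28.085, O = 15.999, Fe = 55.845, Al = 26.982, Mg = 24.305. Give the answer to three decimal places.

MgO (M=40.304): mol = 0.57786; Mg = 0.57786, O = 0.57786.
FeO (M=71.844): mol = 0.13488; Fe = 0.13488, O = 0.13488.
Al2O3 (M=101.961): mol = 0.23803; Al = 0.47606, O = 0.71409.
SiO2 (M=60.083): mol = 0.71018; Si = 0.71018, O = 1.42036.
ΣO = 2.84719; factor = 12/ΣO = 4.21468.
Si apfu = 0.71018 × 4.21468 = 2.993.

2.993 Si apfu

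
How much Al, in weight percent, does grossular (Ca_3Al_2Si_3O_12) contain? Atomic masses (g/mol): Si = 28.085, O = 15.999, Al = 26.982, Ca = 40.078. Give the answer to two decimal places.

11.98 weight percent

Formula mass = 3*40.078 + 2*26.982 + 3*28.085 + 12*15.999 = 450.441 g/mol, of which 53.964 g is Al.
So Al makes up 53.964/450.441 = 0.1198 of the mass, i.e. 11.98%.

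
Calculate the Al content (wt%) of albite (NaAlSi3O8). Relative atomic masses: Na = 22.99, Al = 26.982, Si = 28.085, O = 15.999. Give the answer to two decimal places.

Formula mass = 1·22.99 + 1·26.982 + 3·28.085 + 8·15.999 = 262.219 g/mol, of which 26.982 g is Al.
So Al makes up 26.982/262.219 = 0.1029 of the mass, i.e. 10.29%.

10.29 wt%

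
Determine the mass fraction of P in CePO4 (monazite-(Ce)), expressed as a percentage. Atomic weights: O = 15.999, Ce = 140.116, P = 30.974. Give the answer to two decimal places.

Molar mass of CePO4: 1*140.116 + 1*30.974 + 4*15.999 = 235.086 g/mol.
Mass of P per formula unit: 1 × 30.974 = 30.974 g.
Weight fraction P = 30.974 / 235.086 = 0.1318.

13.18 mass %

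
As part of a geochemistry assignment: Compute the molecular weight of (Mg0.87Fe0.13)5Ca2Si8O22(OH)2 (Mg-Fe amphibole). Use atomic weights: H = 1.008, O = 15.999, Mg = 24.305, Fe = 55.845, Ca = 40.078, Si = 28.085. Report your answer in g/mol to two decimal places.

The formula mass is the sum 4.35×24.305 + 0.65×55.845 + 2×40.078 + 8×28.085 + 24×15.999 + 2×1.008.

832.85 g/mol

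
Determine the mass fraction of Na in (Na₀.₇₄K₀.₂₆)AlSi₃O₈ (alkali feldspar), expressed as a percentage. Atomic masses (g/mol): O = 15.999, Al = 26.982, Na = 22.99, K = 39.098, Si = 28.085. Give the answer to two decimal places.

6.39 mass %

Formula mass = 0.74×22.99 + 0.26×39.098 + 1×26.982 + 3×28.085 + 8×15.999 = 266.407 g/mol, of which 17.013 g is Na.
So Na makes up 17.013/266.407 = 0.0639 of the mass, i.e. 6.39%.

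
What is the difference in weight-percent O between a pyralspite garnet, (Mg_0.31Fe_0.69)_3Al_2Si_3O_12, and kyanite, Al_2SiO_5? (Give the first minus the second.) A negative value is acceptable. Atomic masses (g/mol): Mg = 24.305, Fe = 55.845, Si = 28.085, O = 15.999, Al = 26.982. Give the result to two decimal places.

-8.38 percentage points

M((Mg_0.31Fe_0.69)_3Al_2Si_3O_12) = 468.410 g/mol, so wt% O = 191.988/468.410 × 100 = 40.99%.
M(Al_2SiO_5) = 162.044 g/mol, so wt% O = 79.995/162.044 × 100 = 49.37%.
40.99 − 49.37 = -8.38 pp.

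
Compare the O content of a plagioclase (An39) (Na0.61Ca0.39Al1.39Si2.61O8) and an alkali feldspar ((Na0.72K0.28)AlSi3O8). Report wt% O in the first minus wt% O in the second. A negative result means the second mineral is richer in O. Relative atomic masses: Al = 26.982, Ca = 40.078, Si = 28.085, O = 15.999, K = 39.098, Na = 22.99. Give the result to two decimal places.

-0.31 percentage points

M(Na0.61Ca0.39Al1.39Si2.61O8) = 268.453 g/mol, so wt% O = 127.992/268.453 × 100 = 47.68%.
M((Na0.72K0.28)AlSi3O8) = 266.729 g/mol, so wt% O = 127.992/266.729 × 100 = 47.99%.
47.68 − 47.99 = -0.31 pp.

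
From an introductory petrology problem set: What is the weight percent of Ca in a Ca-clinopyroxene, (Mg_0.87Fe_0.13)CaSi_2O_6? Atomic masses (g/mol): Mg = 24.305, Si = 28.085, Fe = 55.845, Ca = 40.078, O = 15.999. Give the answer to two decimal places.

18.16 mass %

Molar mass of (Mg_0.87Fe_0.13)CaSi_2O_6: 0.87×24.305 + 0.13×55.845 + 1×40.078 + 2×28.085 + 6×15.999 = 220.647 g/mol.
Mass of Ca per formula unit: 1 × 40.078 = 40.078 g.
Weight fraction Ca = 40.078 / 220.647 = 0.1816.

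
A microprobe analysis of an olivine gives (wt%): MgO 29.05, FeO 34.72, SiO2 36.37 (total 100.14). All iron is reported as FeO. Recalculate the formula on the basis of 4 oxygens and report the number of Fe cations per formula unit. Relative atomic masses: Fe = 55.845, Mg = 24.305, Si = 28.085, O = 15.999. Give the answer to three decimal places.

MgO (M=40.304): mol = 0.72077; Mg = 0.72077, O = 0.72077.
FeO (M=71.844): mol = 0.48327; Fe = 0.48327, O = 0.48327.
SiO2 (M=60.083): mol = 0.60533; Si = 0.60533, O = 1.21066.
ΣO = 2.41470; factor = 4/ΣO = 1.65652.
Fe apfu = 0.48327 × 1.65652 = 0.801.

0.801 Fe apfu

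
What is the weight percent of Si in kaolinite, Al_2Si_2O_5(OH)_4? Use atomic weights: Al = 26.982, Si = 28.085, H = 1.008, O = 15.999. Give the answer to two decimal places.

21.76 wt%

Molar mass of Al_2Si_2O_5(OH)_4: 2·26.982 + 2·28.085 + 9·15.999 + 4·1.008 = 258.157 g/mol.
Mass of Si per formula unit: 2 × 28.085 = 56.170 g.
Weight fraction Si = 56.170 / 258.157 = 0.2176.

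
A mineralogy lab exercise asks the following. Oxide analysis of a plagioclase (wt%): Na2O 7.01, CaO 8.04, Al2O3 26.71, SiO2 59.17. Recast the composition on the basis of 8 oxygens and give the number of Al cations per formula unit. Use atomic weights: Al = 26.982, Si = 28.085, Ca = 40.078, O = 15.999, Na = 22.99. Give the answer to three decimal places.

1.392 Al apfu

7.01 wt% Na2O ÷ 61.979 g/mol = 0.11310 mol, giving 0.22620 Na and 0.11310 O.
8.04 wt% CaO ÷ 56.077 g/mol = 0.14337 mol, giving 0.14337 Ca and 0.14337 O.
26.71 wt% Al2O3 ÷ 101.961 g/mol = 0.26196 mol, giving 0.52392 Al and 0.78588 O.
59.17 wt% SiO2 ÷ 60.083 g/mol = 0.98480 mol, giving 0.98480 Si and 1.96960 O.
Oxygen sums to 3.01195; scaling by 8/3.01195 = 2.65609 puts the formula on 8 O.
Al: 0.52392 × 2.65609 = 1.392 atoms per formula unit.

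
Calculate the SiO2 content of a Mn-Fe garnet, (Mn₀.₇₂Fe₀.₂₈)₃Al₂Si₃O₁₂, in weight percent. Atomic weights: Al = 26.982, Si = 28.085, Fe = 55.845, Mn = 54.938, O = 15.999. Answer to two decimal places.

36.36 wt%

M((Mn₀.₇₂Fe₀.₂₈)₃Al₂Si₃O₁₂) = 495.783 g/mol; M(SiO2) = 60.083 g/mol.
Moles SiO2 per formula unit = 3 Si ÷ 1 = 3.0000.
SiO2 fraction = (3.0000 × 60.083) / 495.783 = 180.249/495.783 = 0.3636.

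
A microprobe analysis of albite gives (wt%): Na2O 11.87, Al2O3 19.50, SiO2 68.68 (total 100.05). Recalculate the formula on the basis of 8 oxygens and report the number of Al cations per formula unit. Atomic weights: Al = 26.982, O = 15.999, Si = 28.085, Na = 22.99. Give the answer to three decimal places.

Na2O (M=61.979): mol = 0.19152; Na = 0.38304, O = 0.19152.
Al2O3 (M=101.961): mol = 0.19125; Al = 0.38250, O = 0.57375.
SiO2 (M=60.083): mol = 1.14309; Si = 1.14309, O = 2.28618.
ΣO = 3.05145; factor = 8/ΣO = 2.62170.
Al apfu = 0.38250 × 2.62170 = 1.003.

1.003 Al apfu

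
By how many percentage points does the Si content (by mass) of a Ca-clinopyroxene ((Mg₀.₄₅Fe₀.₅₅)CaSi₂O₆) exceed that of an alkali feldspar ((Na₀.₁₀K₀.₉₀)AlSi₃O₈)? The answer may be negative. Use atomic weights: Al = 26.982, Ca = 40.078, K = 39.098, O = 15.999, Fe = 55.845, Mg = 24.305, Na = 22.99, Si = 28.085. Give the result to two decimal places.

-6.43 percentage points

Si in (Mg₀.₄₅Fe₀.₅₅)CaSi₂O₆: molar mass 233.894 g/mol; 2×28.085 = 56.170 g → 24.02 wt%.
Si in (Na₀.₁₀K₀.₉₀)AlSi₃O₈: molar mass 276.716 g/mol; 3×28.085 = 84.255 g → 30.45 wt%.
Difference = 24.02 − 30.45 = -6.43 percentage points.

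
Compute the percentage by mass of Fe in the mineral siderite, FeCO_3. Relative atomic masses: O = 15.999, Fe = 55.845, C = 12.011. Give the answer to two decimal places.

M(FeCO_3) = 115.853 g/mol.
Fe contributes 1 × 55.845 = 55.845 g per mole.
55.845/115.853 = 0.4820 → 48.20%.

48.20 weight percent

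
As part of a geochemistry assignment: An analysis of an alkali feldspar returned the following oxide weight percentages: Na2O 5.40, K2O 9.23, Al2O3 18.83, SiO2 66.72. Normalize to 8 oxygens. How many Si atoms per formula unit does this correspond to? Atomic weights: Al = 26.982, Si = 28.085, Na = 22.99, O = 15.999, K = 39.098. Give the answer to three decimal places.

3.001 Si apfu

Na2O (M=61.979): mol = 0.08713; Na = 0.17426, O = 0.08713.
K2O (M=94.195): mol = 0.09799; K = 0.19598, O = 0.09799.
Al2O3 (M=101.961): mol = 0.18468; Al = 0.36936, O = 0.55404.
SiO2 (M=60.083): mol = 1.11046; Si = 1.11046, O = 2.22092.
ΣO = 2.96008; factor = 8/ΣO = 2.70263.
Si apfu = 1.11046 × 2.70263 = 3.001.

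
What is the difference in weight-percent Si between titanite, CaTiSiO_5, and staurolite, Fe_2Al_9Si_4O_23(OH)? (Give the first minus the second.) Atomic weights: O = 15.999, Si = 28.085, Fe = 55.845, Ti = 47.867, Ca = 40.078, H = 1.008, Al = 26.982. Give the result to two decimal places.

1.14 percentage points

Si in CaTiSiO_5: molar mass 196.025 g/mol; 1×28.085 = 28.085 g → 14.33 wt%.
Si in Fe_2Al_9Si_4O_23(OH): molar mass 851.852 g/mol; 4×28.085 = 112.340 g → 13.19 wt%.
Difference = 14.33 − 13.19 = 1.14 percentage points.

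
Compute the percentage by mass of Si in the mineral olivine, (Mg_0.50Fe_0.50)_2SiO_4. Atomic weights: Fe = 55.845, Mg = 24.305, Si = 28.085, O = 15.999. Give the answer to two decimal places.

Molar mass of (Mg_0.50Fe_0.50)_2SiO_4: 1×24.305 + 1×55.845 + 1×28.085 + 4×15.999 = 172.231 g/mol.
Mass of Si per formula unit: 1 × 28.085 = 28.085 g.
Weight fraction Si = 28.085 / 172.231 = 0.1631.

16.31 wt%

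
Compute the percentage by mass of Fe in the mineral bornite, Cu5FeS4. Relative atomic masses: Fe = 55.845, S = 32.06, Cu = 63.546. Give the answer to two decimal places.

Molar mass of Cu5FeS4: 5*63.546 + 1*55.845 + 4*32.06 = 501.815 g/mol.
Mass of Fe per formula unit: 1 × 55.845 = 55.845 g.
Weight fraction Fe = 55.845 / 501.815 = 0.1113.

11.13 wt%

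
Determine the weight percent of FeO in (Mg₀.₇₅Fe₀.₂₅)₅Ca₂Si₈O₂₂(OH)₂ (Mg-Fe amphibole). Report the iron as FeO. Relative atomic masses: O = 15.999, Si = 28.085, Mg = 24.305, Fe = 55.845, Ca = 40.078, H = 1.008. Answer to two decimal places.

10.54 wt%

Formula mass = 851.778 g/mol.
1.25 Fe → 1.2500 mol FeO per formula unit; M(FeO) = 71.844, so FeO mass = 89.805 g.
89.805/851.778 × 100 = 10.54 wt%.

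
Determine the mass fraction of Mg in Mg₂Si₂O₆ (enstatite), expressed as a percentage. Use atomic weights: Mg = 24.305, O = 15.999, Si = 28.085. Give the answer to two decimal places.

24.21 weight percent

Molar mass of Mg₂Si₂O₆: 2*24.305 + 2*28.085 + 6*15.999 = 200.774 g/mol.
Mass of Mg per formula unit: 2 × 24.305 = 48.610 g.
Weight fraction Mg = 48.610 / 200.774 = 0.2421.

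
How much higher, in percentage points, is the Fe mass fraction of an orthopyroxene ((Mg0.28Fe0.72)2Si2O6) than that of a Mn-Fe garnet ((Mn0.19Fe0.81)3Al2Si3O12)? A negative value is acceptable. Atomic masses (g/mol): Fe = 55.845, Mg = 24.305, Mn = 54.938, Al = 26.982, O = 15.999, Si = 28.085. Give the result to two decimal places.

First mineral: 80.417 g Fe in 246.192 g formula = 32.66 wt% Fe.
Second mineral: 135.703 g Fe in 497.225 g formula = 27.29 wt% Fe.
32.66% − 27.29% gives a difference of 5.37 percentage points.

5.37 percentage points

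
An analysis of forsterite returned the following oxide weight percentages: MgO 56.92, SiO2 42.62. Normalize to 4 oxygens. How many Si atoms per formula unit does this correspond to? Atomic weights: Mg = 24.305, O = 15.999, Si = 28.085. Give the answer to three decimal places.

1.002 Si apfu

MgO (M=40.304): mol = 1.41227; Mg = 1.41227, O = 1.41227.
SiO2 (M=60.083): mol = 0.70935; Si = 0.70935, O = 1.41870.
ΣO = 2.83097; factor = 4/ΣO = 1.41294.
Si apfu = 0.70935 × 1.41294 = 1.002.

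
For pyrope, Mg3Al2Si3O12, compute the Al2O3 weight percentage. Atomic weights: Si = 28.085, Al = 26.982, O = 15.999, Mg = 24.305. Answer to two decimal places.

25.29 wt%

Formula mass = 403.122 g/mol.
2 Al → 1.0000 mol Al2O3 per formula unit; M(Al2O3) = 101.961, so Al2O3 mass = 101.961 g.
101.961/403.122 × 100 = 25.29 wt%.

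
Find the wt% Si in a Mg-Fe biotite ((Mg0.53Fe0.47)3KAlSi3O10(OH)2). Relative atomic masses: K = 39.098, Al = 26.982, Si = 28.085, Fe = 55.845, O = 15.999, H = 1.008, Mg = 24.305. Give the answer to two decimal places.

M((Mg0.53Fe0.47)3KAlSi3O10(OH)2) = 461.725 g/mol.
Si contributes 3 × 28.085 = 84.255 g per mole.
84.255/461.725 = 0.1825 → 18.25%.

18.25 weight percent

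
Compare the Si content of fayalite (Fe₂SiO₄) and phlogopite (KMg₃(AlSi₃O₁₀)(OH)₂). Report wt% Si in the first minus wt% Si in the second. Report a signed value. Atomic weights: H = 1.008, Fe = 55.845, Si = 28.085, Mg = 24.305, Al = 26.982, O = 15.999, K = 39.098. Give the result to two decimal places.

-6.41 percentage points

M(Fe₂SiO₄) = 203.771 g/mol, so wt% Si = 28.085/203.771 × 100 = 13.78%.
M(KMg₃(AlSi₃O₁₀)(OH)₂) = 417.254 g/mol, so wt% Si = 84.255/417.254 × 100 = 20.19%.
13.78 − 20.19 = -6.41 pp.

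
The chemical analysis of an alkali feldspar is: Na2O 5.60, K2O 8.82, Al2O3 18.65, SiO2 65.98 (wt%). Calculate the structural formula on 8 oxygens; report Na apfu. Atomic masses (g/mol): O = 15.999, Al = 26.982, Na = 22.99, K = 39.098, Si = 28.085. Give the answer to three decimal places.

0.494 Na apfu

Na2O (M=61.979): mol = 0.09035; Na = 0.18070, O = 0.09035.
K2O (M=94.195): mol = 0.09364; K = 0.18728, O = 0.09364.
Al2O3 (M=101.961): mol = 0.18291; Al = 0.36582, O = 0.54873.
SiO2 (M=60.083): mol = 1.09815; Si = 1.09815, O = 2.19630.
ΣO = 2.92902; factor = 8/ΣO = 2.73129.
Na apfu = 0.18070 × 2.73129 = 0.494.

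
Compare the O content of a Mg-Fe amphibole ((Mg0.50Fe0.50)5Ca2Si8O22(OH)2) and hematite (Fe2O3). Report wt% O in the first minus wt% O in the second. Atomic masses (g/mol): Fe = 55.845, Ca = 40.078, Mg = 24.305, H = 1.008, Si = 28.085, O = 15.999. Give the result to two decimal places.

13.03 percentage points

O in (Mg0.50Fe0.50)5Ca2Si8O22(OH)2: molar mass 891.203 g/mol; 24×15.999 = 383.976 g → 43.09 wt%.
O in Fe2O3: molar mass 159.687 g/mol; 3×15.999 = 47.997 g → 30.06 wt%.
Difference = 43.09 − 30.06 = 13.03 percentage points.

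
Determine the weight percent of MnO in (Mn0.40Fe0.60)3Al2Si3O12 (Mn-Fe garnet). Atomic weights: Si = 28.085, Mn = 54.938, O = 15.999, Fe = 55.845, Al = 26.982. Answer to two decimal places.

Molar mass of (Mn0.40Fe0.60)3Al2Si3O12 = 1.20×54.938 + 1.80×55.845 + 2×26.982 + 3×28.085 + 12×15.999 = 496.654 g/mol.
Each formula unit contains 1.20 Mn, equivalent to 1.20/1 = 1.2000 mol MnO.
M(MnO) = 1×54.938 + 1×15.999 = 70.937 g/mol.
Mass of MnO per formula unit = 1.2000 × 70.937 = 85.124 g.
MnO wt% = 85.124 / 496.654 × 100 = 17.14%.

17.14 wt%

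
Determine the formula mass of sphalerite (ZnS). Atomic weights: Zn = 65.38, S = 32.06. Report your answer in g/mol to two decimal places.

M = 1*65.38 + 1*32.06

97.44 g/mol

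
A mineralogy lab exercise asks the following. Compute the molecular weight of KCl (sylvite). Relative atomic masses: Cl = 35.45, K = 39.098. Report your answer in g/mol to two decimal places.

74.55 g/mol

K: 1 × 39.098 = 39.0980
Cl: 1 × 35.45 = 35.4500
Summing the contributions gives the formula mass.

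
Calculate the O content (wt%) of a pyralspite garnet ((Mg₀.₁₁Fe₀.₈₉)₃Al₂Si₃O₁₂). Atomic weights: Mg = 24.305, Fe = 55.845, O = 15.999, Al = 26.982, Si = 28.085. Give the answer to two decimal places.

M((Mg₀.₁₁Fe₀.₈₉)₃Al₂Si₃O₁₂) = 487.334 g/mol.
O contributes 12 × 15.999 = 191.988 g per mole.
191.988/487.334 = 0.3940 → 39.40%.

39.40 wt%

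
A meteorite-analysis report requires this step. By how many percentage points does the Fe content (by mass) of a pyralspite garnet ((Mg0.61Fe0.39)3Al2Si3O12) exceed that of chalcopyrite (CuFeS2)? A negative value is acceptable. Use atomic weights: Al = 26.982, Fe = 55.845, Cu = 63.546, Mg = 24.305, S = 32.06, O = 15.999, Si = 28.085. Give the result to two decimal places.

-15.58 percentage points

Fe in (Mg0.61Fe0.39)3Al2Si3O12: molar mass 440.024 g/mol; 1.17×55.845 = 65.339 g → 14.85 wt%.
Fe in CuFeS2: molar mass 183.511 g/mol; 1×55.845 = 55.845 g → 30.43 wt%.
Difference = 14.85 − 30.43 = -15.58 percentage points.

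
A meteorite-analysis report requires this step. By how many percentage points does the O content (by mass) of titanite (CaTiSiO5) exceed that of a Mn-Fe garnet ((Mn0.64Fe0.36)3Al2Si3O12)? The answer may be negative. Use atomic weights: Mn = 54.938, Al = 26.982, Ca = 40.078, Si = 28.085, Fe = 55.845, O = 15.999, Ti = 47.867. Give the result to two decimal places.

First mineral: 79.995 g O in 196.025 g formula = 40.81 wt% O.
Second mineral: 191.988 g O in 496.001 g formula = 38.71 wt% O.
40.81% − 38.71% gives a difference of 2.10 percentage points.

2.10 percentage points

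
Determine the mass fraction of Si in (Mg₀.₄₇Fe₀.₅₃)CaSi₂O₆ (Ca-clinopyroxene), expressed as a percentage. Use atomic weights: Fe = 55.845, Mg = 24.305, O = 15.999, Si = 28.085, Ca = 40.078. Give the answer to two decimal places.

M((Mg₀.₄₇Fe₀.₅₃)CaSi₂O₆) = 233.263 g/mol.
Si contributes 2 × 28.085 = 56.170 g per mole.
56.170/233.263 = 0.2408 → 24.08%.

24.08 wt%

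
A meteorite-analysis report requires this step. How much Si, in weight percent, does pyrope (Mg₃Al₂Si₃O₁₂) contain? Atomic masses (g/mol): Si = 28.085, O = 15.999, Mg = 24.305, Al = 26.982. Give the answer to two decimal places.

20.90 weight percent

M(Mg₃Al₂Si₃O₁₂) = 403.122 g/mol.
Si contributes 3 × 28.085 = 84.255 g per mole.
84.255/403.122 = 0.2090 → 20.90%.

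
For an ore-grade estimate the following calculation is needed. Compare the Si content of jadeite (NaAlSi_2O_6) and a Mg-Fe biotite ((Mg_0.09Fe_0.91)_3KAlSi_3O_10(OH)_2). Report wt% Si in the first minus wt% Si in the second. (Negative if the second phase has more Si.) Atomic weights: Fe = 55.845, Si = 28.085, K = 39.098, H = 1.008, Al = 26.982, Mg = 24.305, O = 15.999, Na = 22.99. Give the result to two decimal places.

11.05 percentage points

First mineral: 56.170 g Si in 202.136 g formula = 27.79 wt% Si.
Second mineral: 84.255 g Si in 503.358 g formula = 16.74 wt% Si.
27.79% − 16.74% gives a difference of 11.05 percentage points.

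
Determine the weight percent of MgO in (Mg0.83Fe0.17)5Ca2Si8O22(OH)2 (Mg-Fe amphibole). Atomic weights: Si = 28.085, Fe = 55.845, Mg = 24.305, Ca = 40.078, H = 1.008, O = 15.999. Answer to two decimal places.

Formula mass = 839.162 g/mol.
4.15 Mg → 4.1500 mol MgO per formula unit; M(MgO) = 40.304, so MgO mass = 167.262 g.
167.262/839.162 × 100 = 19.93 wt%.

19.93 wt%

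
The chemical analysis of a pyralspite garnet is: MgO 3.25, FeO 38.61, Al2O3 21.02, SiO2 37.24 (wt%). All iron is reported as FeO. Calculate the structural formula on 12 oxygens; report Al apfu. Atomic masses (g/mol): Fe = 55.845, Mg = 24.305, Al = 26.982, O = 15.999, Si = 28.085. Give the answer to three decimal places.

MgO (M=40.304): mol = 0.08064; Mg = 0.08064, O = 0.08064.
FeO (M=71.844): mol = 0.53741; Fe = 0.53741, O = 0.53741.
Al2O3 (M=101.961): mol = 0.20616; Al = 0.41232, O = 0.61848.
SiO2 (M=60.083): mol = 0.61981; Si = 0.61981, O = 1.23962.
ΣO = 2.47615; factor = 12/ΣO = 4.84623.
Al apfu = 0.41232 × 4.84623 = 1.998.

1.998 Al apfu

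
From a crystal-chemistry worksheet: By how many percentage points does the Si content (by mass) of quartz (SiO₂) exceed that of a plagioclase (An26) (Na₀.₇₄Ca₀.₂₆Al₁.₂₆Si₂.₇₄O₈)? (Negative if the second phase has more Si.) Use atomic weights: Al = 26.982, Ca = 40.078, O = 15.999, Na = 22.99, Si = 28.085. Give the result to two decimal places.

17.85 percentage points

Si in SiO₂: molar mass 60.083 g/mol; 1×28.085 = 28.085 g → 46.74 wt%.
Si in Na₀.₇₄Ca₀.₂₆Al₁.₂₆Si₂.₇₄O₈: molar mass 266.375 g/mol; 2.74×28.085 = 76.953 g → 28.89 wt%.
Difference = 46.74 − 28.89 = 17.85 percentage points.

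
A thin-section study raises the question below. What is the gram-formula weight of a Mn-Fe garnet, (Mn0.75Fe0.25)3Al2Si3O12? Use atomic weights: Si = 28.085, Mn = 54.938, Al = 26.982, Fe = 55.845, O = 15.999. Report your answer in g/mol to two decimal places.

The formula mass is the sum 2.25*54.938 + 0.75*55.845 + 2*26.982 + 3*28.085 + 12*15.999.

495.70 g/mol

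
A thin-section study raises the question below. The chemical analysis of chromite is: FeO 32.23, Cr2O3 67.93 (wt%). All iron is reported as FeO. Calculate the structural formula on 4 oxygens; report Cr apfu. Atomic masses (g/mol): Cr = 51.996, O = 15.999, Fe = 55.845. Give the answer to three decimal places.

1.998 Cr apfu

FeO: 32.23/71.844 = 0.44861 mol → 0.44861 mol Fe, 0.44861 mol O.
Cr2O3: 67.93/151.989 = 0.44694 mol → 0.89388 mol Cr, 1.34082 mol O.
Total oxygen = 1.78943 mol. Normalization factor = 4/1.78943 = 2.23535.
Cr per 4 O = 0.89388 × 2.23535 = 1.998.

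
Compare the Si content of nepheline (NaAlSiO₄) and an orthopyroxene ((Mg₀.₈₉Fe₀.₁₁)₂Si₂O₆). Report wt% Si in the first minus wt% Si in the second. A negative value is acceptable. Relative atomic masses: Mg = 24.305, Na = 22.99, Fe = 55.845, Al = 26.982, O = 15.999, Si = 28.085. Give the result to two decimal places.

-7.27 percentage points

Si in NaAlSiO₄: molar mass 142.053 g/mol; 1×28.085 = 28.085 g → 19.77 wt%.
Si in (Mg₀.₈₉Fe₀.₁₁)₂Si₂O₆: molar mass 207.713 g/mol; 2×28.085 = 56.170 g → 27.04 wt%.
Difference = 19.77 − 27.04 = -7.27 percentage points.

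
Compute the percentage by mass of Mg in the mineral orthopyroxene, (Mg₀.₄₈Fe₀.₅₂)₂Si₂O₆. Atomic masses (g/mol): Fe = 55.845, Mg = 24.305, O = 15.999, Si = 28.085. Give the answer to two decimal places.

Formula mass = 0.96·24.305 + 1.04·55.845 + 2·28.085 + 6·15.999 = 233.576 g/mol, of which 23.333 g is Mg.
So Mg makes up 23.333/233.576 = 0.0999 of the mass, i.e. 9.99%.

9.99 weight percent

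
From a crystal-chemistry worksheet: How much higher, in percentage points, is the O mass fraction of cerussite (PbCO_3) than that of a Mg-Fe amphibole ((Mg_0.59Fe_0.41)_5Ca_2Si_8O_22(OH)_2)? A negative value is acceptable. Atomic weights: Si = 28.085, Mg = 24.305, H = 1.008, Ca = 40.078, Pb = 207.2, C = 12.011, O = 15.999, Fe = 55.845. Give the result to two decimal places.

-25.82 percentage points

First mineral: 47.997 g O in 267.208 g formula = 17.96 wt% O.
Second mineral: 383.976 g O in 877.010 g formula = 43.78 wt% O.
17.96% − 43.78% gives a difference of -25.82 percentage points.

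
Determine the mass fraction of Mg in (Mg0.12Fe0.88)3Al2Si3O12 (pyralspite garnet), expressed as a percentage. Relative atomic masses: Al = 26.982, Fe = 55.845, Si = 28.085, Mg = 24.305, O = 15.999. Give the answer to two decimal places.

Molar mass of (Mg0.12Fe0.88)3Al2Si3O12: 0.36×24.305 + 2.64×55.845 + 2×26.982 + 3×28.085 + 12×15.999 = 486.388 g/mol.
Mass of Mg per formula unit: 0.36 × 24.305 = 8.750 g.
Weight fraction Mg = 8.750 / 486.388 = 0.0180.

1.80 wt%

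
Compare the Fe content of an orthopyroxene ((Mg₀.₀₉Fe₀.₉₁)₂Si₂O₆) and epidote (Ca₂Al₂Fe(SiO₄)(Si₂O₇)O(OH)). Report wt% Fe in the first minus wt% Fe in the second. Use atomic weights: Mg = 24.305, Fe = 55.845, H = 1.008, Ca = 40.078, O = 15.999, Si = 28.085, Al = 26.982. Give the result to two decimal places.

M((Mg₀.₀₉Fe₀.₉₁)₂Si₂O₆) = 258.177 g/mol, so wt% Fe = 101.638/258.177 × 100 = 39.37%.
M(Ca₂Al₂Fe(SiO₄)(Si₂O₇)O(OH)) = 483.215 g/mol, so wt% Fe = 55.845/483.215 × 100 = 11.56%.
39.37 − 11.56 = 27.81 pp.

27.81 percentage points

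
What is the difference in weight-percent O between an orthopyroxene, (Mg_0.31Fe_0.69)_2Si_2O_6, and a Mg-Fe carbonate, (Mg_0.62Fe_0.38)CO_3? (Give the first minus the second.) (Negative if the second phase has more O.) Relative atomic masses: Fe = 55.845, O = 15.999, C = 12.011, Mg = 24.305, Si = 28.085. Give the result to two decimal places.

O in (Mg_0.31Fe_0.69)_2Si_2O_6: molar mass 244.299 g/mol; 6×15.999 = 95.994 g → 39.29 wt%.
O in (Mg_0.62Fe_0.38)CO_3: molar mass 96.298 g/mol; 3×15.999 = 47.997 g → 49.84 wt%.
Difference = 39.29 − 49.84 = -10.55 percentage points.

-10.55 percentage points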